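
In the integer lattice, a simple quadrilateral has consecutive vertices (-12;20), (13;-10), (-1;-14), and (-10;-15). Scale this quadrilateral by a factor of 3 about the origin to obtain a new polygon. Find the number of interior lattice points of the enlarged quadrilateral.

3754

By the shoelace formula, twice the signed area is |((-12)·(-10) − 13·20) + (13·(-14) − (-1)·(-10)) + ((-1)·(-15) − (-10)·(-14)) + ((-10)·20 − (-12)·(-15))| = 837, so the area is 418.5.
The number of boundary lattice points is Σ gcd(|Δx|,|Δy|) = gcd(25,30) + gcd(14,4) + gcd(9,1) + gcd(2,35) = 5+2+1+1 = 9.
Scaling by 3 multiplies the area by 3² = 9 (so the new area is 7533/2) and multiplies the boundary lattice-point count by 3, giving 27.
By Pick's theorem, the interior count of the dilated polygon is 7533/2 − 27/2 + 1 = 3754.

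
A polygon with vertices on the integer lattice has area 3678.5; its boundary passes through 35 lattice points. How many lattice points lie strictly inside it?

Pick's theorem A = I + B/2 − 1 rearranges to I = A − B/2 + 1 = 3678.5 − 35/2 + 1 = 3662.

3662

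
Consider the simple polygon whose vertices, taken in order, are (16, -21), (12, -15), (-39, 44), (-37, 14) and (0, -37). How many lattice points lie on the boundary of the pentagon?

Summing gcd(|Δx|,|Δy|) over the edges gives the boundary count: gcd(4,6) + gcd(51,59) + gcd(2,30) + gcd(37,51) + gcd(16,16) = 2+1+2+1+16 = 22.

22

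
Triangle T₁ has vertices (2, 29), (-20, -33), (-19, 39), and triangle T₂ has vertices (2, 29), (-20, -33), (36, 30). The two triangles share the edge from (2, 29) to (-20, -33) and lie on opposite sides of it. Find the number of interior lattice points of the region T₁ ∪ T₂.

The union is the simple quadrilateral with vertices (2, 29), (-19, 39), (-20, -33), (36, 30) in order.
The shoelace formula gives twice the area as |[2·39 − (-19)·29] + [(-19)·(-33) − (-20)·39] + [(-20)·30 − 36·(-33)] + [36·29 − 2·30]| = 3608, so the area is 1804.
Summing gcd(|Δx|,|Δy|) over the edges gives the boundary count: gcd(21,10) + gcd(1,72) + gcd(56,63) + gcd(34,1) = 1+1+7+1 = 10.
By Pick's theorem I = A − B/2 + 1 = 1804 − 10/2 + 1 = 1800.

1800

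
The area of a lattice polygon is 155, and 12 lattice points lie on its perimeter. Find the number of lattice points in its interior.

From Pick's theorem, I = A − B/2 + 1 = 155 − 12/2 + 1 = 150.

150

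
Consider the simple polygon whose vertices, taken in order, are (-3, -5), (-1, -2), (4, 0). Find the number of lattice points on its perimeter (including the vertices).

3

Summing gcd(|Δx|,|Δy|) over the edges gives the boundary count: gcd(2,3) + gcd(5,2) + gcd(7,5) = 1+1+1 = 3.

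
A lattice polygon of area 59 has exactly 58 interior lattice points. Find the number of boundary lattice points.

Pick's theorem gives A = I + B/2 − 1, so B = 2(A − I + 1) = 2(59 − 58 + 1) = 4.

4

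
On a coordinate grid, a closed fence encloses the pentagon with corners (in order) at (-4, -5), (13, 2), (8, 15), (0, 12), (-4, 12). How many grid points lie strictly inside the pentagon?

By the shoelace formula, twice the signed area is |((-4)·2 − 13·(-5)) + (13·15 − 8·2) + (8·12 − 0·15) + (0·12 − (-4)·12) + ((-4)·(-5) − (-4)·12)| = 448, so the area is 224.
Summing gcd(|Δx|,|Δy|) over the edges gives the boundary count: gcd(17,7) + gcd(5,13) + gcd(8,3) + gcd(4,0) + gcd(0,17) = 1+1+1+4+17 = 24.
By Pick's theorem A = I + B/2 − 1, so I = 224 − 24/2 + 1 = 213.

213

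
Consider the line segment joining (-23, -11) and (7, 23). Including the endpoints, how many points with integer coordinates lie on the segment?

The number of lattice points on a segment between lattice points is gcd(|Δx|,|Δy|) + 1 = gcd(30,34) + 1 = 2 + 1 = 3.

3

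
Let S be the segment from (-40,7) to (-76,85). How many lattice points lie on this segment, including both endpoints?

The number of lattice points on a segment between lattice points is gcd(|Δx|,|Δy|) + 1 = gcd(36,78) + 1 = 6 + 1 = 7.

7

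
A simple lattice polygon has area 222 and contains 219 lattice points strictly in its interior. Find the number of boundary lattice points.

8

Pick's theorem gives A = I + B/2 − 1, so B = 2(A − I + 1) = 2(222 − 219 + 1) = 8.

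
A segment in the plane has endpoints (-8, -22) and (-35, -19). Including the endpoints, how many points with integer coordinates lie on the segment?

4

The number of lattice points on a segment between lattice points is gcd(|Δx|,|Δy|) + 1 = gcd(27,3) + 1 = 3 + 1 = 4.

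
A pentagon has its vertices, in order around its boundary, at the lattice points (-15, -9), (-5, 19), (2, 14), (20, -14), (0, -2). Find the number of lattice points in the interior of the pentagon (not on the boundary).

404

Using the shoelace formula, 2A = |[(-15)·19 − (-5)·(-9)] + [(-5)·14 − 2·19] + [2·(-14) − 20·14] + [20·(-2) − 0·(-14)] + [0·(-9) − (-15)·(-2)]| = 816, so the area is 408.
Summing gcd(|Δx|,|Δy|) over the edges gives the boundary count: gcd(10,28) + gcd(7,5) + gcd(18,28) + gcd(20,12) + gcd(15,7) = 2+1+2+4+1 = 10.
By Pick's theorem A = I + B/2 − 1, so I = 408 − 10/2 + 1 = 404.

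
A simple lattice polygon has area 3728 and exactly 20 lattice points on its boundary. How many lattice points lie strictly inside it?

From Pick's theorem, I = A − B/2 + 1 = 3728 − 20/2 + 1 = 3719.

3719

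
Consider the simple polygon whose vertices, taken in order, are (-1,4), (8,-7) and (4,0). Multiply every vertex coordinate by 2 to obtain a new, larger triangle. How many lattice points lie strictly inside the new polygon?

36

The shoelace formula gives twice the area as |((-1)·(-7) − 8·4) + (8·0 − 4·(-7)) + (4·4 − (-1)·0)| = 19, so the area is 9.5.
The number of boundary lattice points is Σ gcd(|Δx|,|Δy|) = gcd(9,11) + gcd(4,7) + gcd(5,4) = 1+1+1 = 3.
Scaling by 2 multiplies the area by 2² = 4 (so the new area is 38) and multiplies the boundary lattice-point count by 2, giving 6.
By Pick's theorem, the interior count of the dilated polygon is 38 − 6/2 + 1 = 36.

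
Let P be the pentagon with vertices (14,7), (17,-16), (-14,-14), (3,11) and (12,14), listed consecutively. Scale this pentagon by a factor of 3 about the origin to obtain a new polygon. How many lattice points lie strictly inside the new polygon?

By the shoelace formula, twice the signed area is |(14·(-16) − 17·7) + (17·(-14) − (-14)·(-16)) + ((-14)·11 − 3·(-14)) + (3·14 − 12·11) + (12·7 − 14·14)| = 1119, so the area is 559.5.
Summing gcd(|Δx|,|Δy|) over the edges gives the boundary count: gcd(3,23) + gcd(31,2) + gcd(17,25) + gcd(9,3) + gcd(2,7) = 1+1+1+3+1 = 7.
Scaling by 3 multiplies the area by 3² = 9 (so the new area is 10071/2) and multiplies the boundary lattice-point count by 3, giving 21.
By Pick's theorem, the interior count of the dilated polygon is 10071/2 − 21/2 + 1 = 5026.

5026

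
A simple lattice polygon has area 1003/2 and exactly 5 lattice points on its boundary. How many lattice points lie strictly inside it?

From Pick's theorem, I = A − B/2 + 1 = 1003/2 − 5/2 + 1 = 500.

500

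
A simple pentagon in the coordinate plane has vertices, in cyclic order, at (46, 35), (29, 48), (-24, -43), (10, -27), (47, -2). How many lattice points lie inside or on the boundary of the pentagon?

By the shoelace formula, twice the signed area is |[46·48 − 29·35] + [29·(-43) − (-24)·48] + [(-24)·(-27) − 10·(-43)] + [10·(-2) − 47·(-27)] + [47·35 − 46·(-2)]| = 5162, so the area is 2581.
Along each edge there are gcd(|Δx|,|Δy|)+1 lattice points, so counting each shared vertex once the boundary has gcd(17,13) + gcd(53,91) + gcd(34,16) + gcd(37,25) + gcd(1,37) = 1+1+2+1+1 = 6.
Pick's theorem gives I = A − B/2 + 1 = 2581 − 6/2 + 1 = 2579, so the closed region contains I + B = 2579 + 6 = 2585 lattice points.

2585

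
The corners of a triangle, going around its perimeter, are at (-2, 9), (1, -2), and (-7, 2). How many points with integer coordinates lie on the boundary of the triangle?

6

Summing gcd(|Δx|,|Δy|) over the edges gives the boundary count: gcd(3,11) + gcd(8,4) + gcd(5,7) = 1+4+1 = 6.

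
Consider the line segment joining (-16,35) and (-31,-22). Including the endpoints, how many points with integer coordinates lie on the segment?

The number of lattice points on a segment between lattice points is gcd(|Δx|,|Δy|) + 1 = gcd(15,57) + 1 = 3 + 1 = 4.

4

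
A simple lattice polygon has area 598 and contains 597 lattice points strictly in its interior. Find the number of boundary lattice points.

4

Pick's theorem gives A = I + B/2 − 1, so B = 2(A − I + 1) = 2(598 − 597 + 1) = 4.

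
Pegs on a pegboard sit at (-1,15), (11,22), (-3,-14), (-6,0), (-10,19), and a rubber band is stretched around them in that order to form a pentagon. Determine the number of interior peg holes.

300

The shoelace formula gives twice the area as |((-1)·22 − 11·15) + (11·(-14) − (-3)·22) + ((-3)·0 − (-6)·(-14)) + ((-6)·19 − (-10)·0) + ((-10)·15 − (-1)·19)| = 604, so the area is 302.
Along each edge there are gcd(|Δx|,|Δy|)+1 lattice points, so counting each shared vertex once the boundary has gcd(12,7) + gcd(14,36) + gcd(3,14) + gcd(4,19) + gcd(9,4) = 1+2+1+1+1 = 6.
By Pick's theorem A = I + B/2 − 1, so I = 302 − 6/2 + 1 = 300.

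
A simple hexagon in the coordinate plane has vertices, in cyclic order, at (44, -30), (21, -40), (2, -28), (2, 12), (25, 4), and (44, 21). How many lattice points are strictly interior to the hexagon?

1826

By the shoelace formula, twice the signed area is |(44·(-40) − 21·(-30)) + (21·(-28) − 2·(-40)) + (2·12 − 2·(-28)) + (2·4 − 25·12) + (25·21 − 44·4) + (44·(-30) − 44·21)| = 3745, so the area is 1872.5.
Summing gcd(|Δx|,|Δy|) over the edges gives the boundary count: gcd(23,10) + gcd(19,12) + gcd(0,40) + gcd(23,8) + gcd(19,17) + gcd(0,51) = 1+1+40+1+1+51 = 95.
Pick's theorem gives I = A − B/2 + 1 = 1872.5 − 95/2 + 1 = 1826.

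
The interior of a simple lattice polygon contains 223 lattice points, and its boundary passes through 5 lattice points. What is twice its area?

By Pick's theorem, A = I + B/2 − 1 = 223 + 5/2 − 1 = 449/2.
Hence 2A = 449.

449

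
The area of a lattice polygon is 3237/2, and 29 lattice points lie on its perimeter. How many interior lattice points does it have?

From Pick's theorem, I = A − B/2 + 1 = 3237/2 − 29/2 + 1 = 1605.

1605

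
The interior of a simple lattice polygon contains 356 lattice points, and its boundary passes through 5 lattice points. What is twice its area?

715

Pick's theorem states A = I + B/2 − 1, so A = 356 + 5/2 − 1 = 715/2.
Hence 2A = 715.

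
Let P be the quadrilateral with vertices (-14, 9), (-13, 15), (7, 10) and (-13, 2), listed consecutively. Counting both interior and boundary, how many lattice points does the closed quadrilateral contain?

143

By the shoelace formula, twice the signed area is |((-14)·15 − (-13)·9) + ((-13)·10 − 7·15) + (7·2 − (-13)·10) + ((-13)·9 − (-14)·2)| = 273, so the area is 273/2.
Along each edge there are gcd(|Δx|,|Δy|)+1 lattice points, so counting each shared vertex once the boundary has gcd(1,6) + gcd(20,5) + gcd(20,8) + gcd(1,7) = 1+5+4+1 = 11.
Pick's theorem gives I = A − B/2 + 1 = 273/2 − 11/2 + 1 = 132, so the closed region contains I + B = 132 + 11 = 143 lattice points.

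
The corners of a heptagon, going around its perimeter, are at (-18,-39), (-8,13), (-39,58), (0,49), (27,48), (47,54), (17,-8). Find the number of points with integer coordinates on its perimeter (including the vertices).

The number of boundary lattice points is Σ gcd(|Δx|,|Δy|) = gcd(10,52) + gcd(31,45) + gcd(39,9) + gcd(27,1) + gcd(20,6) + gcd(30,62) + gcd(35,31) = 2+1+3+1+2+2+1 = 12.

12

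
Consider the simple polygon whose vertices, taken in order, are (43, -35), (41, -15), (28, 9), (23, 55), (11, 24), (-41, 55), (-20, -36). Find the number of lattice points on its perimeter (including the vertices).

14

The number of boundary lattice points is Σ gcd(|Δx|,|Δy|) = gcd(2,20) + gcd(13,24) + gcd(5,46) + gcd(12,31) + gcd(52,31) + gcd(21,91) + gcd(63,1) = 2+1+1+1+1+7+1 = 14.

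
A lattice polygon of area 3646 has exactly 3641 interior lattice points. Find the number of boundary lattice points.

12

Pick's theorem gives A = I + B/2 − 1, so B = 2(A − I + 1) = 2(3646 − 3641 + 1) = 12.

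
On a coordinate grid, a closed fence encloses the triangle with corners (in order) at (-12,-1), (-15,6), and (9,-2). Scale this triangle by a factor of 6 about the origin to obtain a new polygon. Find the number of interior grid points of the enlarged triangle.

2563

The shoelace formula gives twice the area as |[(-12)·6 − (-15)·(-1)] + [(-15)·(-2) − 9·6] + [9·(-1) − (-12)·(-2)]| = 144, so the area is 72.
The number of boundary lattice points is Σ gcd(|Δx|,|Δy|) = gcd(3,7) + gcd(24,8) + gcd(21,1) = 1+8+1 = 10.
Scaling by 6 multiplies the area by 6² = 36 (so the new area is 2592) and multiplies the boundary lattice-point count by 6, giving 60.
By Pick's theorem, the interior count of the dilated polygon is 2592 − 60/2 + 1 = 2563.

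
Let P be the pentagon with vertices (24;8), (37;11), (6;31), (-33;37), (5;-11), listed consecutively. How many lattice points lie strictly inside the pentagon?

Using the shoelace formula, 2A = |[24·11 − 37·8] + [37·31 − 6·11] + [6·37 − (-33)·31] + [(-33)·(-11) − 5·37] + [5·8 − 24·(-11)]| = 2776, so the area is 1388.
The number of boundary lattice points is Σ gcd(|Δx|,|Δy|) = gcd(13,3) + gcd(31,20) + gcd(39,6) + gcd(38,48) + gcd(19,19) = 1+1+3+2+19 = 26.
By Pick's theorem A = I + B/2 − 1, so I = 1388 − 26/2 + 1 = 1376.

1376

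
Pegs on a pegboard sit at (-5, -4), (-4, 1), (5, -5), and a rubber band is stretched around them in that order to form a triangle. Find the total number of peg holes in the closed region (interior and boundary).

29

Using the shoelace formula, 2A = |((-5)·1 − (-4)·(-4)) + ((-4)·(-5) − 5·1) + (5·(-4) − (-5)·(-5))| = 51, so the area is 51/2.
The number of boundary lattice points is Σ gcd(|Δx|,|Δy|) = gcd(1,5) + gcd(9,6) + gcd(10,1) = 1+3+1 = 5.
Pick's theorem gives I = A − B/2 + 1 = 51/2 − 5/2 + 1 = 24, so the closed region contains I + B = 24 + 5 = 29 lattice points.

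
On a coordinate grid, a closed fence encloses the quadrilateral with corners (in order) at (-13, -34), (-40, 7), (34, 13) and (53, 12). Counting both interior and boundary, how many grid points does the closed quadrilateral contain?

2072

The shoelace formula gives twice the area as |[(-13)·7 − (-40)·(-34)] + [(-40)·13 − 34·7] + [34·12 − 53·13] + [53·(-34) − (-13)·12]| = 4136, so the area is 2068.
The number of boundary lattice points is Σ gcd(|Δx|,|Δy|) = gcd(27,41) + gcd(74,6) + gcd(19,1) + gcd(66,46) = 1+2+1+2 = 6.
Pick's theorem gives I = A − B/2 + 1 = 2068 − 6/2 + 1 = 2066, so the closed region contains I + B = 2066 + 6 = 2072 lattice points.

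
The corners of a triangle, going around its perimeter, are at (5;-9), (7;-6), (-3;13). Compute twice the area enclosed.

68

By the shoelace formula, twice the signed area is |(5·(-6) − 7·(-9)) + (7·13 − (-3)·(-6)) + ((-3)·(-9) − 5·13)| = 68, so the area is 34.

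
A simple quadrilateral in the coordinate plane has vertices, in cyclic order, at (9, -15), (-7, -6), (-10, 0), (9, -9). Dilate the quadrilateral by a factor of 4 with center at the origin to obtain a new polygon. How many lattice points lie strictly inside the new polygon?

Using the shoelace formula, 2A = |(9·(-6) − (-7)·(-15)) + ((-7)·0 − (-10)·(-6)) + ((-10)·(-9) − 9·0) + (9·(-15) − 9·(-9))| = 183, so the area is 91.5.
Summing gcd(|Δx|,|Δy|) over the edges gives the boundary count: gcd(16,9) + gcd(3,6) + gcd(19,9) + gcd(0,6) = 1+3+1+6 = 11.
Scaling by 4 multiplies the area by 4² = 16 (so the new area is 1464) and multiplies the boundary lattice-point count by 4, giving 44.
By Pick's theorem, the interior count of the dilated polygon is 1464 − 44/2 + 1 = 1443.

1443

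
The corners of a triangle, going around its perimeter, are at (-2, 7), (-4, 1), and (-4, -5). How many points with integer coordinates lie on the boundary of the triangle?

Along each edge there are gcd(|Δx|,|Δy|)+1 lattice points, so counting each shared vertex once the boundary has gcd(2,6) + gcd(0,6) + gcd(2,12) = 2+6+2 = 10.

10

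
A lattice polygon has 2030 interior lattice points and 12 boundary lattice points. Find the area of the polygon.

2035

Pick's theorem states A = I + B/2 − 1, so A = 2030 + 12/2 − 1 = 2035.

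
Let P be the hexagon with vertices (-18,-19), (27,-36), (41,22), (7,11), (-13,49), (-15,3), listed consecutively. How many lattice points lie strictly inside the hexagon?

2521

Using the shoelace formula, 2A = |((-18)·(-36) − 27·(-19)) + (27·22 − 41·(-36)) + (41·11 − 7·22) + (7·49 − (-13)·11) + ((-13)·3 − (-15)·49) + ((-15)·(-19) − (-18)·3)| = 5049, so the area is 5049/2.
Summing gcd(|Δx|,|Δy|) over the edges gives the boundary count: gcd(45,17) + gcd(14,58) + gcd(34,11) + gcd(20,38) + gcd(2,46) + gcd(3,22) = 1+2+1+2+2+1 = 9.
By Pick's theorem A = I + B/2 − 1, so I = 5049/2 − 9/2 + 1 = 2521.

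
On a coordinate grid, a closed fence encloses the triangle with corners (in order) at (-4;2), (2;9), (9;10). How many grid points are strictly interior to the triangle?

21

The shoelace formula gives twice the area as |[(-4)·9 − 2·2] + [2·10 − 9·9] + [9·2 − (-4)·10]| = 43, so the area is 21.5.
The number of boundary lattice points is Σ gcd(|Δx|,|Δy|) = gcd(6,7) + gcd(7,1) + gcd(13,8) = 1+1+1 = 3.
Pick's theorem gives I = A − B/2 + 1 = 21.5 − 3/2 + 1 = 21.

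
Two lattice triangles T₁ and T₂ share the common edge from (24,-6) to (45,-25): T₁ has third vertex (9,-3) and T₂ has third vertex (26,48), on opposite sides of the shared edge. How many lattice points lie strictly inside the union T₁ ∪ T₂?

694

The union is the simple quadrilateral with vertices (24,-6), (9,-3), (45,-25), (26,48) in order.
Using the shoelace formula, 2A = |[24·(-3) − 9·(-6)] + [9·(-25) − 45·(-3)] + [45·48 − 26·(-25)] + [26·(-6) − 24·48]| = 1394, so the area is 697.
Summing gcd(|Δx|,|Δy|) over the edges gives the boundary count: gcd(15,3) + gcd(36,22) + gcd(19,73) + gcd(2,54) = 3+2+1+2 = 8.
By Pick's theorem I = A − B/2 + 1 = 697 − 8/2 + 1 = 694.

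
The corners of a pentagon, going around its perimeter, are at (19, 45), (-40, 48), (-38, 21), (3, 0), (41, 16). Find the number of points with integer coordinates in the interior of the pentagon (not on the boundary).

The shoelace formula gives twice the area as |(19·48 − (-40)·45) + ((-40)·21 − (-38)·48) + ((-38)·0 − 3·21) + (3·16 − 41·0) + (41·45 − 19·16)| = 5222, so the area is 2611.
The number of boundary lattice points is Σ gcd(|Δx|,|Δy|) = gcd(59,3) + gcd(2,27) + gcd(41,21) + gcd(38,16) + gcd(22,29) = 1+1+1+2+1 = 6.
Pick's theorem gives I = A − B/2 + 1 = 2611 − 6/2 + 1 = 2609.

2609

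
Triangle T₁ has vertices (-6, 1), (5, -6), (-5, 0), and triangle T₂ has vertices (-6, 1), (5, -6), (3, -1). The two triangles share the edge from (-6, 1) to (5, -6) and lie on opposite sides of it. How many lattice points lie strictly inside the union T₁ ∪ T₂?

21

The union is the simple quadrilateral with vertices (-6, 1), (-5, 0), (5, -6), (3, -1) in order.
The shoelace formula gives twice the area as |[(-6)·0 − (-5)·1] + [(-5)·(-6) − 5·0] + [5·(-1) − 3·(-6)] + [3·1 − (-6)·(-1)]| = 45, so the area is 22.5.
Along each edge there are gcd(|Δx|,|Δy|)+1 lattice points, so counting each shared vertex once the boundary has gcd(1,1) + gcd(10,6) + gcd(2,5) + gcd(9,2) = 1+2+1+1 = 5.
By Pick's theorem I = A − B/2 + 1 = 22.5 − 5/2 + 1 = 21.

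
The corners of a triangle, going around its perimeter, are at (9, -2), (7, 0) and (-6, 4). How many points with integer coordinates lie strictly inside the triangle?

The shoelace formula gives twice the area as |(9·0 − 7·(-2)) + (7·4 − (-6)·0) + ((-6)·(-2) − 9·4)| = 18, so the area is 9.
The number of boundary lattice points is Σ gcd(|Δx|,|Δy|) = gcd(2,2) + gcd(13,4) + gcd(15,6) = 2+1+3 = 6.
By Pick's theorem A = I + B/2 − 1, so I = 9 − 6/2 + 1 = 7.

7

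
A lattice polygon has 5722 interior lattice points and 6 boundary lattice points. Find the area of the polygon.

By Pick's theorem, A = I + B/2 − 1 = 5722 + 6/2 − 1 = 5724.

5724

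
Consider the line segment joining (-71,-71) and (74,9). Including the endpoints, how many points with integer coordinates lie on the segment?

The number of lattice points on a segment between lattice points is gcd(|Δx|,|Δy|) + 1 = gcd(145,80) + 1 = 5 + 1 = 6.

6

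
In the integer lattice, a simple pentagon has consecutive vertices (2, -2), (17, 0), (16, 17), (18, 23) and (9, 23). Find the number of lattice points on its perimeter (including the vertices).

Summing gcd(|Δx|,|Δy|) over the edges gives the boundary count: gcd(15,2) + gcd(1,17) + gcd(2,6) + gcd(9,0) + gcd(7,25) = 1+1+2+9+1 = 14.

14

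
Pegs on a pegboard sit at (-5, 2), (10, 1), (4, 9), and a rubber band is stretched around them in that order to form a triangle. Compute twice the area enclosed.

114

Using the shoelace formula, 2A = |[(-5)·1 − 10·2] + [10·9 − 4·1] + [4·2 − (-5)·9]| = 114, so the area is 57.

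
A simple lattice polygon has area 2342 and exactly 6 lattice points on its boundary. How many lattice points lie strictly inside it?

2340

From Pick's theorem, I = A − B/2 + 1 = 2342 − 6/2 + 1 = 2340.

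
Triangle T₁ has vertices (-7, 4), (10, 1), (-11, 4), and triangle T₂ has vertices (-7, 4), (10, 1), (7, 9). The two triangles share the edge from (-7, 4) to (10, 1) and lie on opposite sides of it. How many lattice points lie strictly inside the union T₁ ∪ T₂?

66

The union is the simple quadrilateral with vertices (-7, 4), (-11, 4), (10, 1), (7, 9) in order.
Using the shoelace formula, 2A = |((-7)·4 − (-11)·4) + ((-11)·1 − 10·4) + (10·9 − 7·1) + (7·4 − (-7)·9)| = 139, so the area is 139/2.
Summing gcd(|Δx|,|Δy|) over the edges gives the boundary count: gcd(4,0) + gcd(21,3) + gcd(3,8) + gcd(14,5) = 4+3+1+1 = 9.
By Pick's theorem I = A − B/2 + 1 = 139/2 − 9/2 + 1 = 66.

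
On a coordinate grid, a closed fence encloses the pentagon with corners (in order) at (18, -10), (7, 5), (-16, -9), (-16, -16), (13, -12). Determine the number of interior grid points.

383

Using the shoelace formula, 2A = |(18·5 − 7·(-10)) + (7·(-9) − (-16)·5) + ((-16)·(-16) − (-16)·(-9)) + ((-16)·(-12) − 13·(-16)) + (13·(-10) − 18·(-12))| = 775, so the area is 775/2.
Along each edge there are gcd(|Δx|,|Δy|)+1 lattice points, so counting each shared vertex once the boundary has gcd(11,15) + gcd(23,14) + gcd(0,7) + gcd(29,4) + gcd(5,2) = 1+1+7+1+1 = 11.
By Pick's theorem A = I + B/2 − 1, so I = 775/2 − 11/2 + 1 = 383.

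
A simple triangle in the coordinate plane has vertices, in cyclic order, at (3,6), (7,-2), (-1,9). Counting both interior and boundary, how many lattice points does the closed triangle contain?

By the shoelace formula, twice the signed area is |(3·(-2) − 7·6) + (7·9 − (-1)·(-2)) + ((-1)·6 − 3·9)| = 20, so the area is 10.
Along each edge there are gcd(|Δx|,|Δy|)+1 lattice points, so counting each shared vertex once the boundary has gcd(4,8) + gcd(8,11) + gcd(4,3) = 4+1+1 = 6.
Pick's theorem gives I = A − B/2 + 1 = 10 − 6/2 + 1 = 8, so the closed region contains I + B = 8 + 6 = 14 lattice points.

14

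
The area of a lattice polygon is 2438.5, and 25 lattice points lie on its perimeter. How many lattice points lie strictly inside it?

Pick's theorem A = I + B/2 − 1 rearranges to I = A − B/2 + 1 = 2438.5 − 25/2 + 1 = 2427.

2427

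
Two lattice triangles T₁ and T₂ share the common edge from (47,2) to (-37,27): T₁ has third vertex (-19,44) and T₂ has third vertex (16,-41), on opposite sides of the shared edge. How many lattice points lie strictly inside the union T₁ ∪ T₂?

3129

The union is the simple quadrilateral with vertices (47,2), (-19,44), (-37,27), (16,-41) in order.
Using the shoelace formula, 2A = |(47·44 − (-19)·2) + ((-19)·27 − (-37)·44) + ((-37)·(-41) − 16·27) + (16·2 − 47·(-41))| = 6265, so the area is 6265/2.
Summing gcd(|Δx|,|Δy|) over the edges gives the boundary count: gcd(66,42) + gcd(18,17) + gcd(53,68) + gcd(31,43) = 6+1+1+1 = 9.
By Pick's theorem I = A − B/2 + 1 = 6265/2 − 9/2 + 1 = 3129.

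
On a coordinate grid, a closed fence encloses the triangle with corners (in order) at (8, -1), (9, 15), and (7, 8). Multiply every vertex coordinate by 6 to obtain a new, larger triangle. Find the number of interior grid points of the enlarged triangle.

442

By the shoelace formula, twice the signed area is |(8·15 − 9·(-1)) + (9·8 − 7·15) + (7·(-1) − 8·8)| = 25, so the area is 12.5.
Along each edge there are gcd(|Δx|,|Δy|)+1 lattice points, so counting each shared vertex once the boundary has gcd(1,16) + gcd(2,7) + gcd(1,9) = 1+1+1 = 3.
Scaling by 6 multiplies the area by 6² = 36 (so the new area is 450) and multiplies the boundary lattice-point count by 6, giving 18.
By Pick's theorem, the interior count of the dilated polygon is 450 − 18/2 + 1 = 442.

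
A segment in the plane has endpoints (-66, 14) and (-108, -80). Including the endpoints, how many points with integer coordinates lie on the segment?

3

The number of lattice points on a segment between lattice points is gcd(|Δx|,|Δy|) + 1 = gcd(42,94) + 1 = 2 + 1 = 3.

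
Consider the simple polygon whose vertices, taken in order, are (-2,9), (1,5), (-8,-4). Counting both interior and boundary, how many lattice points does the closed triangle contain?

38

By the shoelace formula, twice the signed area is |((-2)·5 − 1·9) + (1·(-4) − (-8)·5) + ((-8)·9 − (-2)·(-4))| = 63, so the area is 31.5.
Summing gcd(|Δx|,|Δy|) over the edges gives the boundary count: gcd(3,4) + gcd(9,9) + gcd(6,13) = 1+9+1 = 11.
Pick's theorem gives I = A − B/2 + 1 = 31.5 − 11/2 + 1 = 27, so the closed region contains I + B = 27 + 11 = 38 lattice points.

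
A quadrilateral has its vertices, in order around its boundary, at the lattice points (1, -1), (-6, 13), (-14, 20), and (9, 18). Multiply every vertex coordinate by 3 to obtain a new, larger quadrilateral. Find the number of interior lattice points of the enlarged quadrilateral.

The shoelace formula gives twice the area as |(1·13 − (-6)·(-1)) + ((-6)·20 − (-14)·13) + ((-14)·18 − 9·20) + (9·(-1) − 1·18)| = 390, so the area is 195.
Summing gcd(|Δx|,|Δy|) over the edges gives the boundary count: gcd(7,14) + gcd(8,7) + gcd(23,2) + gcd(8,19) = 7+1+1+1 = 10.
Scaling by 3 multiplies the area by 3² = 9 (so the new area is 1755) and multiplies the boundary lattice-point count by 3, giving 30.
By Pick's theorem, the interior count of the dilated polygon is 1755 − 30/2 + 1 = 1741.

1741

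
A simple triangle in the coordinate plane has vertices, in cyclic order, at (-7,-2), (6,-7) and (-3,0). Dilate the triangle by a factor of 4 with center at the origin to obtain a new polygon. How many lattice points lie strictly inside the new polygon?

361

By the shoelace formula, twice the signed area is |((-7)·(-7) − 6·(-2)) + (6·0 − (-3)·(-7)) + ((-3)·(-2) − (-7)·0)| = 46, so the area is 23.
Along each edge there are gcd(|Δx|,|Δy|)+1 lattice points, so counting each shared vertex once the boundary has gcd(13,5) + gcd(9,7) + gcd(4,2) = 1+1+2 = 4.
Scaling by 4 multiplies the area by 4² = 16 (so the new area is 368) and multiplies the boundary lattice-point count by 4, giving 16.
By Pick's theorem, the interior count of the dilated polygon is 368 − 16/2 + 1 = 361.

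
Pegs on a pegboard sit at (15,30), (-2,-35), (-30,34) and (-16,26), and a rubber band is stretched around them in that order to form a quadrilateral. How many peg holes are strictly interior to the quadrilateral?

1343

Using the shoelace formula, 2A = |(15·(-35) − (-2)·30) + ((-2)·34 − (-30)·(-35)) + ((-30)·26 − (-16)·34) + ((-16)·30 − 15·26)| = 2689, so the area is 2689/2.
Along each edge there are gcd(|Δx|,|Δy|)+1 lattice points, so counting each shared vertex once the boundary has gcd(17,65) + gcd(28,69) + gcd(14,8) + gcd(31,4) = 1+1+2+1 = 5.
Pick's theorem gives I = A − B/2 + 1 = 2689/2 − 5/2 + 1 = 1343.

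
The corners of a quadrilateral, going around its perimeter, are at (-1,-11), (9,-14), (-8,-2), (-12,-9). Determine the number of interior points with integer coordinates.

76

The shoelace formula gives twice the area as |[(-1)·(-14) − 9·(-11)] + [9·(-2) − (-8)·(-14)] + [(-8)·(-9) − (-12)·(-2)] + [(-12)·(-11) − (-1)·(-9)]| = 154, so the area is 77.
Summing gcd(|Δx|,|Δy|) over the edges gives the boundary count: gcd(10,3) + gcd(17,12) + gcd(4,7) + gcd(11,2) = 1+1+1+1 = 4.
By Pick's theorem A = I + B/2 − 1, so I = 77 − 4/2 + 1 = 76.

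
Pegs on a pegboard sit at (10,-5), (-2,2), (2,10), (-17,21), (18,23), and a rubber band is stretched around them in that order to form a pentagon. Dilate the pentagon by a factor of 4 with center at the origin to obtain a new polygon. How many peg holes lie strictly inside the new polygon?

By the shoelace formula, twice the signed area is |(10·2 − (-2)·(-5)) + ((-2)·10 − 2·2) + (2·21 − (-17)·10) + ((-17)·23 − 18·21) + (18·(-5) − 10·23)| = 891, so the area is 445.5.
Summing gcd(|Δx|,|Δy|) over the edges gives the boundary count: gcd(12,7) + gcd(4,8) + gcd(19,11) + gcd(35,2) + gcd(8,28) = 1+4+1+1+4 = 11.
Scaling by 4 multiplies the area by 4² = 16 (so the new area is 7128) and multiplies the boundary lattice-point count by 4, giving 44.
By Pick's theorem, the interior count of the dilated polygon is 7128 − 44/2 + 1 = 7107.

7107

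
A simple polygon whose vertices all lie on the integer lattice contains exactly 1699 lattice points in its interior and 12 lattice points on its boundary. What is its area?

1704

By Pick's theorem, A = I + B/2 − 1 = 1699 + 12/2 − 1 = 1704.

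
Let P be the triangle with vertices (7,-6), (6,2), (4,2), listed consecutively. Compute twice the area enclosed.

16

The shoelace formula gives twice the area as |[7·2 − 6·(-6)] + [6·2 − 4·2] + [4·(-6) − 7·2]| = 16, so the area is 8.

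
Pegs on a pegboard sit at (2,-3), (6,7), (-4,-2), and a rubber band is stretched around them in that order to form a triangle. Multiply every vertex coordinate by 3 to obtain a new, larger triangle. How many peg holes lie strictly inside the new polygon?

Using the shoelace formula, 2A = |(2·7 − 6·(-3)) + (6·(-2) − (-4)·7) + ((-4)·(-3) − 2·(-2))| = 64, so the area is 32.
The number of boundary lattice points is Σ gcd(|Δx|,|Δy|) = gcd(4,10) + gcd(10,9) + gcd(6,1) = 2+1+1 = 4.
Scaling by 3 multiplies the area by 3² = 9 (so the new area is 288) and multiplies the boundary lattice-point count by 3, giving 12.
By Pick's theorem, the interior count of the dilated polygon is 288 − 12/2 + 1 = 283.

283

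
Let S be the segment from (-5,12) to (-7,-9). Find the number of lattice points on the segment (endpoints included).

The number of lattice points on a segment between lattice points is gcd(|Δx|,|Δy|) + 1 = gcd(2,21) + 1 = 1 + 1 = 2.

2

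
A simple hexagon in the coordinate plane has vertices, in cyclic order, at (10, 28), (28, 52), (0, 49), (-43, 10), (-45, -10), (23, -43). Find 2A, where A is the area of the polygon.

The shoelace formula gives twice the area as |(10·52 − 28·28) + (28·49 − 0·52) + (0·10 − (-43)·49) + ((-43)·(-10) − (-45)·10) + ((-45)·(-43) − 23·(-10)) + (23·28 − 10·(-43))| = 7334, so the area is 3667.

7334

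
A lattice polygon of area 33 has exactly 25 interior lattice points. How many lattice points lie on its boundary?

Pick's theorem gives A = I + B/2 − 1, so B = 2(A − I + 1) = 2(33 − 25 + 1) = 18.

18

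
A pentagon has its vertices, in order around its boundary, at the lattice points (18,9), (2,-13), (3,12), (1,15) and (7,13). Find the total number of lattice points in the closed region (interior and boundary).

214

The shoelace formula gives twice the area as |(18·(-13) − 2·9) + (2·12 − 3·(-13)) + (3·15 − 1·12) + (1·13 − 7·15) + (7·9 − 18·13)| = 419, so the area is 209.5.
The number of boundary lattice points is Σ gcd(|Δx|,|Δy|) = gcd(16,22) + gcd(1,25) + gcd(2,3) + gcd(6,2) + gcd(11,4) = 2+1+1+2+1 = 7.
Pick's theorem gives I = A − B/2 + 1 = 209.5 − 7/2 + 1 = 207, so the closed region contains I + B = 207 + 7 = 214 lattice points.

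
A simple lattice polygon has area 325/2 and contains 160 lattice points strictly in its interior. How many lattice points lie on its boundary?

Pick's theorem gives A = I + B/2 − 1, so B = 2(A − I + 1) = 2(325/2 − 160 + 1) = 7.

7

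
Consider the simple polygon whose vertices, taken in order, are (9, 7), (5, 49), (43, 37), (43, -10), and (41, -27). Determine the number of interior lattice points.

1853

Using the shoelace formula, 2A = |[9·49 − 5·7] + [5·37 − 43·49] + [43·(-10) − 43·37] + [43·(-27) − 41·(-10)] + [41·7 − 9·(-27)]| = 3758, so the area is 1879.
Along each edge there are gcd(|Δx|,|Δy|)+1 lattice points, so counting each shared vertex once the boundary has gcd(4,42) + gcd(38,12) + gcd(0,47) + gcd(2,17) + gcd(32,34) = 2+2+47+1+2 = 54.
Pick's theorem gives I = A − B/2 + 1 = 1879 − 54/2 + 1 = 1853.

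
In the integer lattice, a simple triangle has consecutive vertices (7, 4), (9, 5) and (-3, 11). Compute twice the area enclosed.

Using the shoelace formula, 2A = |[7·5 − 9·4] + [9·11 − (-3)·5] + [(-3)·4 − 7·11]| = 24, so the area is 12.

24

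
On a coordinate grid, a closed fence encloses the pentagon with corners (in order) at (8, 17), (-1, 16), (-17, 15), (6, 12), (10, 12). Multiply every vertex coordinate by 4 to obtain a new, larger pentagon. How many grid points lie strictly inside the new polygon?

The shoelace formula gives twice the area as |[8·16 − (-1)·17] + [(-1)·15 − (-17)·16] + [(-17)·12 − 6·15] + [6·12 − 10·12] + [10·17 − 8·12]| = 134, so the area is 67.
The number of boundary lattice points is Σ gcd(|Δx|,|Δy|) = gcd(9,1) + gcd(16,1) + gcd(23,3) + gcd(4,0) + gcd(2,5) = 1+1+1+4+1 = 8.
Scaling by 4 multiplies the area by 4² = 16 (so the new area is 1072) and multiplies the boundary lattice-point count by 4, giving 32.
By Pick's theorem, the interior count of the dilated polygon is 1072 − 32/2 + 1 = 1057.

1057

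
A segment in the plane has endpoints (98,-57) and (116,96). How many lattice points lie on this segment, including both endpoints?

10

The number of lattice points on a segment between lattice points is gcd(|Δx|,|Δy|) + 1 = gcd(18,153) + 1 = 9 + 1 = 10.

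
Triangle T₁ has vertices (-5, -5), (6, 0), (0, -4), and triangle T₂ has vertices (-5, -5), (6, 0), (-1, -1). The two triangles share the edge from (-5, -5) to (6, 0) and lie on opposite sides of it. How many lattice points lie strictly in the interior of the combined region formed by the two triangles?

16

The union is the simple quadrilateral with vertices (-5, -5), (0, -4), (6, 0), (-1, -1) in order.
The shoelace formula gives twice the area as |((-5)·(-4) − 0·(-5)) + (0·0 − 6·(-4)) + (6·(-1) − (-1)·0) + ((-1)·(-5) − (-5)·(-1))| = 38, so the area is 19.
Summing gcd(|Δx|,|Δy|) over the edges gives the boundary count: gcd(5,1) + gcd(6,4) + gcd(7,1) + gcd(4,4) = 1+2+1+4 = 8.
By Pick's theorem I = A − B/2 + 1 = 19 − 8/2 + 1 = 16.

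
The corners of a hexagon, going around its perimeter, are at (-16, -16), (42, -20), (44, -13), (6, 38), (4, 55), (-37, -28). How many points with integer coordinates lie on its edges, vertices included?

9

The number of boundary lattice points is Σ gcd(|Δx|,|Δy|) = gcd(58,4) + gcd(2,7) + gcd(38,51) + gcd(2,17) + gcd(41,83) + gcd(21,12) = 2+1+1+1+1+3 = 9.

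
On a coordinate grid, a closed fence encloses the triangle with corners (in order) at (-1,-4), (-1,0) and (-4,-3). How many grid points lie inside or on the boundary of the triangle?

Using the shoelace formula, 2A = |[(-1)·0 − (-1)·(-4)] + [(-1)·(-3) − (-4)·0] + [(-4)·(-4) − (-1)·(-3)]| = 12, so the area is 6.
The number of boundary lattice points is Σ gcd(|Δx|,|Δy|) = gcd(0,4) + gcd(3,3) + gcd(3,1) = 4+3+1 = 8.
Pick's theorem gives I = A − B/2 + 1 = 6 − 8/2 + 1 = 3, so the closed region contains I + B = 3 + 8 = 11 lattice points.

11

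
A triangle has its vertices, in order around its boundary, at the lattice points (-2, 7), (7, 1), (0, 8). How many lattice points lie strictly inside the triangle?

By the shoelace formula, twice the signed area is |[(-2)·1 − 7·7] + [7·8 − 0·1] + [0·7 − (-2)·8]| = 21, so the area is 21/2.
The number of boundary lattice points is Σ gcd(|Δx|,|Δy|) = gcd(9,6) + gcd(7,7) + gcd(2,1) = 3+7+1 = 11.
Pick's theorem gives I = A − B/2 + 1 = 21/2 − 11/2 + 1 = 6.

6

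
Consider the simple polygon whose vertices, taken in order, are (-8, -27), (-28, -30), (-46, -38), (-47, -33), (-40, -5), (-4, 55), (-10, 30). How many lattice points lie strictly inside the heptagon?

1721

Using the shoelace formula, 2A = |((-8)·(-30) − (-28)·(-27)) + ((-28)·(-38) − (-46)·(-30)) + ((-46)·(-33) − (-47)·(-38)) + ((-47)·(-5) − (-40)·(-33)) + ((-40)·55 − (-4)·(-5)) + ((-4)·30 − (-10)·55) + ((-10)·(-27) − (-8)·30)| = 3465, so the area is 1732.5.
Along each edge there are gcd(|Δx|,|Δy|)+1 lattice points, so counting each shared vertex once the boundary has gcd(20,3) + gcd(18,8) + gcd(1,5) + gcd(7,28) + gcd(36,60) + gcd(6,25) + gcd(2,57) = 1+2+1+7+12+1+1 = 25.
Pick's theorem gives I = A − B/2 + 1 = 1732.5 − 25/2 + 1 = 1721.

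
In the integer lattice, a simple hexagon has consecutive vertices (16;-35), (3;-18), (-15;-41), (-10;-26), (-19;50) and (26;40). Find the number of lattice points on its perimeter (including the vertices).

18

Summing gcd(|Δx|,|Δy|) over the edges gives the boundary count: gcd(13,17) + gcd(18,23) + gcd(5,15) + gcd(9,76) + gcd(45,10) + gcd(10,75) = 1+1+5+1+5+5 = 18.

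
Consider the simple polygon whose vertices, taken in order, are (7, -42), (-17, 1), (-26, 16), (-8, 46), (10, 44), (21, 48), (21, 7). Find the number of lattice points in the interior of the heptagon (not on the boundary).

By the shoelace formula, twice the signed area is |[7·1 − (-17)·(-42)] + [(-17)·16 − (-26)·1] + [(-26)·46 − (-8)·16] + [(-8)·44 − 10·46] + [10·48 − 21·44] + [21·7 − 21·48] + [21·(-42) − 7·7]| = 5069, so the area is 2534.5.
Along each edge there are gcd(|Δx|,|Δy|)+1 lattice points, so counting each shared vertex once the boundary has gcd(24,43) + gcd(9,15) + gcd(18,30) + gcd(18,2) + gcd(11,4) + gcd(0,41) + gcd(14,49) = 1+3+6+2+1+41+7 = 61.
Pick's theorem gives I = A − B/2 + 1 = 2534.5 − 61/2 + 1 = 2505.

2505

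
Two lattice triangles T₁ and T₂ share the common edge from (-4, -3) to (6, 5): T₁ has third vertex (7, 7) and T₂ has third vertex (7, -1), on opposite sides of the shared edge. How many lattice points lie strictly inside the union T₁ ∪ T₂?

The union is the simple quadrilateral with vertices (-4, -3), (7, 7), (6, 5), (7, -1) in order.
Using the shoelace formula, 2A = |[(-4)·7 − 7·(-3)] + [7·5 − 6·7] + [6·(-1) − 7·5] + [7·(-3) − (-4)·(-1)]| = 80, so the area is 40.
The number of boundary lattice points is Σ gcd(|Δx|,|Δy|) = gcd(11,10) + gcd(1,2) + gcd(1,6) + gcd(11,2) = 1+1+1+1 = 4.
By Pick's theorem I = A − B/2 + 1 = 40 − 4/2 + 1 = 39.

39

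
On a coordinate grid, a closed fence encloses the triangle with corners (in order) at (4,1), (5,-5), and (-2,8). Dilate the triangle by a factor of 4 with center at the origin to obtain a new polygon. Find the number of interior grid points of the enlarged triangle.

227

By the shoelace formula, twice the signed area is |[4·(-5) − 5·1] + [5·8 − (-2)·(-5)] + [(-2)·1 − 4·8]| = 29, so the area is 29/2.
Along each edge there are gcd(|Δx|,|Δy|)+1 lattice points, so counting each shared vertex once the boundary has gcd(1,6) + gcd(7,13) + gcd(6,7) = 1+1+1 = 3.
Scaling by 4 multiplies the area by 4² = 16 (so the new area is 232) and multiplies the boundary lattice-point count by 4, giving 12.
By Pick's theorem, the interior count of the dilated polygon is 232 − 12/2 + 1 = 227.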